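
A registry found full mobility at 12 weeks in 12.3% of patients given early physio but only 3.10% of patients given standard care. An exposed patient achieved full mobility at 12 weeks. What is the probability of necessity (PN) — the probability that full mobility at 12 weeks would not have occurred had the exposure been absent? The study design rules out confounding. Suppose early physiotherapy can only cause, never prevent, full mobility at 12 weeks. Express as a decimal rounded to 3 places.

p₁ = 0.123, p₀ = 0.031.
Under exogeneity and monotonicity, PN = (p₁ − p₀) / p₁.
PN = (0.123 − 0.031) / 0.123 = 0.092 / 0.123 ≈ 0.7480

PN ≈ 0.748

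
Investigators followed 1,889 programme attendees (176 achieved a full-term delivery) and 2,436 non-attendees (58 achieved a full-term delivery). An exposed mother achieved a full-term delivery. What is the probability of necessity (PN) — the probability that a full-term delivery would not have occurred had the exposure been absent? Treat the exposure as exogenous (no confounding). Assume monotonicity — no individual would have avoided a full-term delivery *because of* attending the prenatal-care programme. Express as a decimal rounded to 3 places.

p₁ = P(outcome | exposed) = 176/1889 = 0.093171
p₀ = P(outcome | unexposed) = 58/2436 = 0.02381
Under exogeneity and monotonicity, PN = (p₁ − p₀) / p₁.
PN = (0.093171 − 0.02381) / 0.093171 = 0.069361 / 0.093171 ≈ 0.7445

PN ≈ 0.744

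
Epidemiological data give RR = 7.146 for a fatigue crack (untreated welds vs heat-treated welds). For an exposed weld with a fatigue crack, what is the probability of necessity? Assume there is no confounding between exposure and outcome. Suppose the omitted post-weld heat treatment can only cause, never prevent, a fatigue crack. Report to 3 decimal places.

PN ≈ 0.860

Under exogeneity and monotonicity, PN = (RR − 1) / RR = 1 − 1/RR.
PN = (7.146 − 1) / 7.146 = 6.146 / 7.146 ≈ 0.8601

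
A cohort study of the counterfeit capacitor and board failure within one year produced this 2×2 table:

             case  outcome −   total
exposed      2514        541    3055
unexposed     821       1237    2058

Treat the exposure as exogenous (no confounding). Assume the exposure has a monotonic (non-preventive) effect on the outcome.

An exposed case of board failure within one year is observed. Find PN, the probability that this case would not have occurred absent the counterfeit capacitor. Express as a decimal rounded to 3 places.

PN ≈ 0.515

p₁ = P(outcome | exposed) = 2514/3055 = 0.82291
p₀ = P(outcome | unexposed) = 821/2058 = 0.39893
Under exogeneity and monotonicity, PN = (p₁ − p₀) / p₁.
PN = (0.82291 − 0.39893) / 0.82291 = 0.42398 / 0.82291 ≈ 0.5152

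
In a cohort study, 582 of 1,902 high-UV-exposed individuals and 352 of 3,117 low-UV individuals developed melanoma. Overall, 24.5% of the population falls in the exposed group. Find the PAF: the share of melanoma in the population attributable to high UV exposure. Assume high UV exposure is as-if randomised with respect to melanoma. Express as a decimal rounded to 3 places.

p₁ = P(outcome | exposed) = 582/1902 = 0.30599
p₀ = P(outcome | unexposed) = 352/3117 = 0.11293
Overall risk P(Y=1) = π·p₁ + (1−π)·p₀ = 0.245×0.30599 + 0.755×0.11293 = 0.16023.
Under exogeneity, PAF = [P(Y=1) − p₀] / P(Y=1).
PAF = (0.16023 − 0.11293) / 0.16023 ≈ 0.2952

PAF ≈ 0.295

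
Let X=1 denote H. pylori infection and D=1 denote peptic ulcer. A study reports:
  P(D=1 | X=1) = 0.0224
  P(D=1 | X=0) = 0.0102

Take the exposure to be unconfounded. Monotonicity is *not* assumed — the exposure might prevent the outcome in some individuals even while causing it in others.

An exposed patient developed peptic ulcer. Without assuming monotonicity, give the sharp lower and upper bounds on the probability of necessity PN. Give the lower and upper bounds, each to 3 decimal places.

0.545 ≤ PN ≤ 1.000

Let p₁ = 0.0224, p₀ = 0.0102.
Under exogeneity alone the bounds on PN are max{0,(p₁−p₀)/p₁} ≤ PN ≤ min{1,(1−p₀)/p₁}.
  lower = (p₁ − p₀)/p₁ = 0.0122 / 0.0224 ≈ 0.5446
  upper = min{1, (1 − p₀)/p₁} = 0.9898 / 0.0224 ≈ 44.1875 → capped at 1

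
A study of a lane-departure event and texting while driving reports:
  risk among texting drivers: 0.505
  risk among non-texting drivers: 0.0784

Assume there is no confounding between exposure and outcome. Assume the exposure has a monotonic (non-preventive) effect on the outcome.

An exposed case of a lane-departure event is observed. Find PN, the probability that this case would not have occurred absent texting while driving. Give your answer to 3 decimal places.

Let p₁ = 0.505, p₀ = 0.0784.
Under exogeneity and monotonicity, PN = (p₁ − p₀) / p₁.
PN = (0.505 − 0.0784) / 0.505 = 0.4266 / 0.505 ≈ 0.8448

PN ≈ 0.845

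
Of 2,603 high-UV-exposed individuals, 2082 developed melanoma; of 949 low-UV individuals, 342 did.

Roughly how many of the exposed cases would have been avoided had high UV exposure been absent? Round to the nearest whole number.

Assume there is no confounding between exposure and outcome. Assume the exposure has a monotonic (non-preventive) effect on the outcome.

about 1144 cases

p₁ = P(outcome | exposed) = 2082/2603 = 0.79985
p₀ = P(outcome | unexposed) = 342/949 = 0.36038
PN = (p₁ − p₀)/p₁ = (0.79985 − 0.36038) / 0.79985 ≈ 0.54944.
Attributable cases ≈ PN × (exposed cases) = 0.54944 × 2082 ≈ 1143.93.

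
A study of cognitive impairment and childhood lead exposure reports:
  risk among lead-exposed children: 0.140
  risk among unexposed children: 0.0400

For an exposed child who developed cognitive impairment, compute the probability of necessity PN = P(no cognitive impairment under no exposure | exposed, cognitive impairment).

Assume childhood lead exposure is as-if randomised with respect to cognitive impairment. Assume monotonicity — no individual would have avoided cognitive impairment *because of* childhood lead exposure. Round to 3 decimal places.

Let p₁ = 0.14, p₀ = 0.04.
Under exogeneity and monotonicity, PN = (p₁ − p₀) / p₁.
PN = (0.14 − 0.04) / 0.14 = 0.1 / 0.14 ≈ 0.7143

PN ≈ 0.714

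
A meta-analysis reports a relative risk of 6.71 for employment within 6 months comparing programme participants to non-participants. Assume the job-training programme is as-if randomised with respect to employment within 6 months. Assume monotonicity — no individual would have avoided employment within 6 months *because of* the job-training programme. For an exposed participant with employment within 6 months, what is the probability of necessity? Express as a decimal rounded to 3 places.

Under exogeneity and monotonicity, PN = (RR − 1) / RR = 1 − 1/RR.
PN = (6.71 − 1) / 6.71 = 5.71 / 6.71 ≈ 0.8510

PN ≈ 0.851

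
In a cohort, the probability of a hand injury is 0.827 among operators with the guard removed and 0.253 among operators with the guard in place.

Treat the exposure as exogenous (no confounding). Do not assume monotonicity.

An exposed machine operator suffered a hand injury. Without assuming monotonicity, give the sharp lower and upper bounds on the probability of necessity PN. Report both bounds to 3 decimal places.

Let p₁ = 0.827, p₀ = 0.253.
Under exogeneity alone the bounds on PN are max{0,(p₁−p₀)/p₁} ≤ PN ≤ min{1,(1−p₀)/p₁}.
  lower = (p₁ − p₀)/p₁ = 0.574 / 0.827 ≈ 0.6941
  upper = min{1, (1 − p₀)/p₁} = 0.747 / 0.827 ≈ 0.9033

0.694 ≤ PN ≤ 0.903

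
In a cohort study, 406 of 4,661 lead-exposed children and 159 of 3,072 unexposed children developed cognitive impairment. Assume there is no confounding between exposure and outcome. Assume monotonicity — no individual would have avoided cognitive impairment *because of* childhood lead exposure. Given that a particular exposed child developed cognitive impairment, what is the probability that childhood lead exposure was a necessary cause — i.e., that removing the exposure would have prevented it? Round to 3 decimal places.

PN ≈ 0.406

p₁ = P(outcome | exposed) = 406/4661 = 0.087106
p₀ = P(outcome | unexposed) = 159/3072 = 0.051758
Under exogeneity and monotonicity, PN = (p₁ − p₀) / p₁.
PN = (0.087106 − 0.051758) / 0.087106 = 0.035348 / 0.087106 ≈ 0.4058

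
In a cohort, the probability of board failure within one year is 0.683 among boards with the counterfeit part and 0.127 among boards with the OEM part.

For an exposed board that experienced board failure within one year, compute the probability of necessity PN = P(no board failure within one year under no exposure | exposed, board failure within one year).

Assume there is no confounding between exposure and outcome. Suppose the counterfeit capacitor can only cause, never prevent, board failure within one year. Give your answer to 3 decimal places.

PN ≈ 0.814

Let p₁ = 0.683, p₀ = 0.127.
Under exogeneity and monotonicity, PN = (p₁ − p₀) / p₁.
PN = (0.683 − 0.127) / 0.683 = 0.556 / 0.683 ≈ 0.8141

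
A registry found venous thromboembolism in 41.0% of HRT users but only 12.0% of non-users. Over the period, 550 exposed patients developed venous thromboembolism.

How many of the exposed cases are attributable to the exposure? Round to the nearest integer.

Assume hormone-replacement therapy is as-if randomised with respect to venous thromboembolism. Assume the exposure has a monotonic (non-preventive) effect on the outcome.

p₁ = 0.41, p₀ = 0.12.
PN = (p₁ − p₀)/p₁ = (0.41 − 0.12) / 0.41 ≈ 0.70732.
Attributable cases ≈ PN × (exposed cases) = 0.70732 × 550 ≈ 389.02.

about 389 cases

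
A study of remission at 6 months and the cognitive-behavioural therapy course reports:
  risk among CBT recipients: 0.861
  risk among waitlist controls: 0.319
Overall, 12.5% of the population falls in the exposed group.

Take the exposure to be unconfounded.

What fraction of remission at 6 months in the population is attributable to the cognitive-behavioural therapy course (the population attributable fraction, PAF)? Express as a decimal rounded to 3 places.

Let p₁ = 0.861, p₀ = 0.319.
Overall risk P(Y=1) = π·p₁ + (1−π)·p₀ = 0.125×0.861 + 0.875×0.319 = 0.38675.
Under exogeneity, PAF = [P(Y=1) − p₀] / P(Y=1).
PAF = (0.38675 − 0.319) / 0.38675 ≈ 0.1752

PAF ≈ 0.175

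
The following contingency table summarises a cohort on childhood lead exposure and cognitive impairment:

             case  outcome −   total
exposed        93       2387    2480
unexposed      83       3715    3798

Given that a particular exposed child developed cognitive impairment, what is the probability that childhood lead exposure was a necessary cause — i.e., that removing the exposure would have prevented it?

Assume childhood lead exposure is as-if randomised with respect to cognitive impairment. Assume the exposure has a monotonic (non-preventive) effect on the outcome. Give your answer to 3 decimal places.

PN ≈ 0.417

p₁ = P(outcome | exposed) = 93/2480 = 0.0375
p₀ = P(outcome | unexposed) = 83/3798 = 0.021854
Under exogeneity and monotonicity, PN = (p₁ − p₀)/p₁.
PN = (0.0375 − 0.021854) / 0.0375 ≈ 0.4172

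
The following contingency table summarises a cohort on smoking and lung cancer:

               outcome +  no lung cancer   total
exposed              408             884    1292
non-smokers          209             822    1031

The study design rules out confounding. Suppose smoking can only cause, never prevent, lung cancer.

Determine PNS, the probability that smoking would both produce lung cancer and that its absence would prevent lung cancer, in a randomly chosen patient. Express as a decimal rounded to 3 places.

PNS ≈ 0.113

p₁ = P(outcome | exposed) = 408/1292 = 0.31579
p₀ = P(outcome | unexposed) = 209/1031 = 0.20272
Under exogeneity and monotonicity, PNS = p₁ − p₀.
PNS = 0.31579 − 0.20272 = 0.11307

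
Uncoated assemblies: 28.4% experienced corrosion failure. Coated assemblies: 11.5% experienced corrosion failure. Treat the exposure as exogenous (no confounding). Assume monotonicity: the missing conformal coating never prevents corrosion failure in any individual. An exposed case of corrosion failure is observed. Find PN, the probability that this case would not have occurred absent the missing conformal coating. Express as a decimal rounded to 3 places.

p₁ = 0.284, p₀ = 0.115.
Under exogeneity and monotonicity, PN = (p₁ − p₀) / p₁.
PN = (0.284 − 0.115) / 0.284 = 0.169 / 0.284 ≈ 0.5951

PN ≈ 0.595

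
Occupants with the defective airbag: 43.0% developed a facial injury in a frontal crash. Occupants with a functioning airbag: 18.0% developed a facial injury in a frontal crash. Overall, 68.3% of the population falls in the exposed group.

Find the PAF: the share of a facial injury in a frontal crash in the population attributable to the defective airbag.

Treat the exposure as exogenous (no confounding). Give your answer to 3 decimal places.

p₁ = 0.43, p₀ = 0.18.
Overall risk P(Y=1) = π·p₁ + (1−π)·p₀ = 0.683×0.43 + 0.317×0.18 = 0.35075.
Under exogeneity, PAF = [P(Y=1) − p₀] / P(Y=1).
PAF = (0.35075 − 0.18) / 0.35075 ≈ 0.4868

PAF ≈ 0.487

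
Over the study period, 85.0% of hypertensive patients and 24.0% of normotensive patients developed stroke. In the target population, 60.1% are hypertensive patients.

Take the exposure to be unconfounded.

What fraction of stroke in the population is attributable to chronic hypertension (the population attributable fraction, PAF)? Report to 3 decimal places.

p₁ = 0.85, p₀ = 0.24.
Overall risk P(Y=1) = π·p₁ + (1−π)·p₀ = 0.601×0.85 + 0.399×0.24 = 0.60661.
Under exogeneity, PAF = [P(Y=1) − p₀] / P(Y=1).
PAF = (0.60661 − 0.24) / 0.60661 ≈ 0.6044

PAF ≈ 0.604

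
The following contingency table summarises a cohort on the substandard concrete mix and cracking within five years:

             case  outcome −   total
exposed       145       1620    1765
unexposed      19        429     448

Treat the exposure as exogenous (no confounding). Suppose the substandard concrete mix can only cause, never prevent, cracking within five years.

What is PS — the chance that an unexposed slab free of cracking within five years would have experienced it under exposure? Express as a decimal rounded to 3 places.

p₁ = P(outcome | exposed) = 145/1765 = 0.082153
p₀ = P(outcome | unexposed) = 19/448 = 0.042411
Under exogeneity and monotonicity, PS = (p₁ − p₀) / (1 − p₀).
PS = (0.082153 − 0.042411) / (1 − 0.042411) = 0.039742 / 0.95759 ≈ 0.0415

PS ≈ 0.042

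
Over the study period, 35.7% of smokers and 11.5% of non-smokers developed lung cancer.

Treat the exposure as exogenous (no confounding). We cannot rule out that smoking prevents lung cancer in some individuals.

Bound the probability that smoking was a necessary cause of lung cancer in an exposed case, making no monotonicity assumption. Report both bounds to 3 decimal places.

p₁ = 0.357, p₀ = 0.115.
Under exogeneity alone the bounds on PN are max{0,(p₁−p₀)/p₁} ≤ PN ≤ min{1,(1−p₀)/p₁}.
  lower = (p₁ − p₀)/p₁ = 0.242 / 0.357 ≈ 0.6779
  upper = min{1, (1 − p₀)/p₁} = 0.885 / 0.357 ≈ 2.4790 → capped at 1

0.678 ≤ PN ≤ 1.000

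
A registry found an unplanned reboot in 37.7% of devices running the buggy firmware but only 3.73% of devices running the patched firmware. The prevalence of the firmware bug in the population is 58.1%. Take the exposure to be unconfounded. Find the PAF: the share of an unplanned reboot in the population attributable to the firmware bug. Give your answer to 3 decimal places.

p₁ = 0.377, p₀ = 0.0373.
Overall risk P(Y=1) = π·p₁ + (1−π)·p₀ = 0.581×0.377 + 0.419×0.0373 = 0.23467.
Under exogeneity, PAF = [P(Y=1) − p₀] / P(Y=1).
PAF = (0.23467 − 0.0373) / 0.23467 ≈ 0.8411

PAF ≈ 0.841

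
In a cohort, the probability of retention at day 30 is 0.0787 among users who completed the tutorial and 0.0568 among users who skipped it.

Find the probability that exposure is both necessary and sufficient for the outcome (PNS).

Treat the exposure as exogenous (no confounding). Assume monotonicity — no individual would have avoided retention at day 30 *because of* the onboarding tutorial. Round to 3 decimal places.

Let p₁ = 0.0787, p₀ = 0.0568.
Under exogeneity and monotonicity, PNS = p₁ − p₀.
PNS = 0.0787 − 0.0568 = 0.0219

PNS ≈ 0.022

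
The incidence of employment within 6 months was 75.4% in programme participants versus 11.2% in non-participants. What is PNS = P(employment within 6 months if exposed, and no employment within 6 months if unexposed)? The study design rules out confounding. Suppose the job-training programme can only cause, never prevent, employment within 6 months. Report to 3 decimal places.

p₁ = 0.754, p₀ = 0.112.
Under exogeneity and monotonicity, PNS = p₁ − p₀.
PNS = 0.754 − 0.112 = 0.642

PNS ≈ 0.642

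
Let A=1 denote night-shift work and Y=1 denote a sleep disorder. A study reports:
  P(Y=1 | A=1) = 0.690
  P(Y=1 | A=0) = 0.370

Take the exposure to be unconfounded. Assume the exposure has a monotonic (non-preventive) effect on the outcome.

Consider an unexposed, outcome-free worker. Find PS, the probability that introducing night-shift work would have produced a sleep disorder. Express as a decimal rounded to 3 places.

Let p₁ = 0.69, p₀ = 0.37.
Under exogeneity and monotonicity, PS = (p₁ − p₀) / (1 − p₀).
PS = (0.69 − 0.37) / (1 − 0.37) = 0.32 / 0.63 ≈ 0.5079

PS ≈ 0.508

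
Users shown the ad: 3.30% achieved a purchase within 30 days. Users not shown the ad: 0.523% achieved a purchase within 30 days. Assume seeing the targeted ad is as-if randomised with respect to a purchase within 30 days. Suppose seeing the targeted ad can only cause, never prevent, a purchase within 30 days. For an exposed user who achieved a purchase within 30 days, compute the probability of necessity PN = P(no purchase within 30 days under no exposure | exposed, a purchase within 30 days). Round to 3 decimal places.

PN ≈ 0.842

p₁ = 0.033, p₀ = 0.00523.
Under exogeneity and monotonicity, PN = (p₁ − p₀) / p₁.
PN = (0.033 − 0.00523) / 0.033 = 0.02777 / 0.033 ≈ 0.8415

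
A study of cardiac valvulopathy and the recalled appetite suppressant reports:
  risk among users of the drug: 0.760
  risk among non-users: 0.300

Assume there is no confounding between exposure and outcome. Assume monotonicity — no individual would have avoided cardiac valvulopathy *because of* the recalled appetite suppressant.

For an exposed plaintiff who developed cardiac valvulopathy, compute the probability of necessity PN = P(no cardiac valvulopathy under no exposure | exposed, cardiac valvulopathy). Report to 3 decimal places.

PN ≈ 0.605

Let p₁ = 0.76, p₀ = 0.3.
Under exogeneity and monotonicity, PN = (p₁ − p₀) / p₁.
PN = (0.76 − 0.3) / 0.76 = 0.46 / 0.76 ≈ 0.6053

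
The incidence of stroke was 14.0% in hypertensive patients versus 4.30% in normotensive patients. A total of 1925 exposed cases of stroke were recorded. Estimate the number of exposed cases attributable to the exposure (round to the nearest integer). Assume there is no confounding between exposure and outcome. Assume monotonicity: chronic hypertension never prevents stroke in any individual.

about 1334 cases

p₁ = 0.14, p₀ = 0.043.
PN = (p₁ − p₀)/p₁ = (0.14 − 0.043) / 0.14 ≈ 0.69286.
Attributable cases ≈ PN × (exposed cases) = 0.69286 × 1925 ≈ 1333.75.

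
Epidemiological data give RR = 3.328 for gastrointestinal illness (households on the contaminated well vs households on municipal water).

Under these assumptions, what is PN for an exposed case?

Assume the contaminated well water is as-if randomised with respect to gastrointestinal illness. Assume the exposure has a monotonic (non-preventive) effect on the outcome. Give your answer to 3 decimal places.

PN ≈ 0.700

Under exogeneity and monotonicity, PN = (RR − 1) / RR = 1 − 1/RR.
PN = (3.328 − 1) / 3.328 = 2.328 / 3.328 ≈ 0.6995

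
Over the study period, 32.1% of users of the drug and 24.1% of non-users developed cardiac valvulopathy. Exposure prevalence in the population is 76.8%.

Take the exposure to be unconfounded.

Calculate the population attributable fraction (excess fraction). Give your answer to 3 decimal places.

PAF ≈ 0.203

p₁ = 0.321, p₀ = 0.241.
Overall risk P(Y=1) = π·p₁ + (1−π)·p₀ = 0.768×0.321 + 0.232×0.241 = 0.30244.
Under exogeneity, PAF = [P(Y=1) − p₀] / P(Y=1).
PAF = (0.30244 − 0.241) / 0.30244 ≈ 0.2031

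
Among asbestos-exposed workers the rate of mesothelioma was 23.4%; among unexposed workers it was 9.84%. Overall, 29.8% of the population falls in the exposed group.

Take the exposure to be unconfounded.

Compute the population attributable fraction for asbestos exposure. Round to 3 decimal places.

p₁ = 0.234, p₀ = 0.0984.
Overall risk P(Y=1) = π·p₁ + (1−π)·p₀ = 0.298×0.234 + 0.702×0.0984 = 0.13881.
Under exogeneity, PAF = [P(Y=1) − p₀] / P(Y=1).
PAF = (0.13881 − 0.0984) / 0.13881 ≈ 0.2911

PAF ≈ 0.291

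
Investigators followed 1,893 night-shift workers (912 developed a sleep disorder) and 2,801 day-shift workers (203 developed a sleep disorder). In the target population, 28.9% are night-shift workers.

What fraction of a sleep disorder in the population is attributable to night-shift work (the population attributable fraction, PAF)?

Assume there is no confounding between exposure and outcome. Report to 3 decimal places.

PAF ≈ 0.620

p₁ = P(outcome | exposed) = 912/1893 = 0.48177
p₀ = P(outcome | unexposed) = 203/2801 = 0.072474
Overall risk P(Y=1) = π·p₁ + (1−π)·p₀ = 0.289×0.48177 + 0.711×0.072474 = 0.19076.
Under exogeneity, PAF = [P(Y=1) − p₀] / P(Y=1).
PAF = (0.19076 − 0.072474) / 0.19076 ≈ 0.6201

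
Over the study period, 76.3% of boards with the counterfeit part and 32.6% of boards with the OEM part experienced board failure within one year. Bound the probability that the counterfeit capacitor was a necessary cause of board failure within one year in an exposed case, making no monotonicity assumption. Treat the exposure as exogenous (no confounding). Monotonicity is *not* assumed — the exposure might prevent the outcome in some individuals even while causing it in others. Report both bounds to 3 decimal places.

p₁ = 0.763, p₀ = 0.326.
Under exogeneity alone the bounds on PN are max{0,(p₁−p₀)/p₁} ≤ PN ≤ min{1,(1−p₀)/p₁}.
  lower = (p₁ − p₀)/p₁ = 0.437 / 0.763 ≈ 0.5727
  upper = min{1, (1 − p₀)/p₁} = 0.674 / 0.763 ≈ 0.8834

0.573 ≤ PN ≤ 0.883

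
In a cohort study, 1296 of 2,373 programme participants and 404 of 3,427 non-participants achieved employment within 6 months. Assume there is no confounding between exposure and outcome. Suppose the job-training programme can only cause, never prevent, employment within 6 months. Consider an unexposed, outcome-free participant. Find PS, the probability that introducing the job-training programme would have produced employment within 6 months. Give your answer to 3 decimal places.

PS ≈ 0.485

p₁ = P(outcome | exposed) = 1296/2373 = 0.54614
p₀ = P(outcome | unexposed) = 404/3427 = 0.11789
Under exogeneity and monotonicity, PS = (p₁ − p₀) / (1 − p₀).
PS = (0.54614 − 0.11789) / (1 − 0.11789) = 0.42826 / 0.88211 ≈ 0.4855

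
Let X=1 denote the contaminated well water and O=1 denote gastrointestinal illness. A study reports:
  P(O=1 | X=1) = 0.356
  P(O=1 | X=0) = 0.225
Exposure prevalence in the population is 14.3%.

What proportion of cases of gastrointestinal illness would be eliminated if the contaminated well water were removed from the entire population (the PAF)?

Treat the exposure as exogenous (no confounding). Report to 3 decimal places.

PAF ≈ 0.077

Let p₁ = 0.356, p₀ = 0.225.
Overall risk P(Y=1) = π·p₁ + (1−π)·p₀ = 0.143×0.356 + 0.857×0.225 = 0.24373.
Under exogeneity, PAF = [P(Y=1) − p₀] / P(Y=1).
PAF = (0.24373 − 0.225) / 0.24373 ≈ 0.0769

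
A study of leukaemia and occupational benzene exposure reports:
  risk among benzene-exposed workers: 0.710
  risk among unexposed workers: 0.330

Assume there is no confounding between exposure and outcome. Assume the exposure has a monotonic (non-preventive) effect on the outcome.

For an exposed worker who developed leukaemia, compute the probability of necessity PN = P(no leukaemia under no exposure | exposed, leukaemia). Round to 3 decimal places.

PN ≈ 0.535

Let p₁ = 0.71, p₀ = 0.33.
Under exogeneity and monotonicity, PN = (p₁ − p₀) / p₁.
PN = (0.71 − 0.33) / 0.71 = 0.38 / 0.71 ≈ 0.5352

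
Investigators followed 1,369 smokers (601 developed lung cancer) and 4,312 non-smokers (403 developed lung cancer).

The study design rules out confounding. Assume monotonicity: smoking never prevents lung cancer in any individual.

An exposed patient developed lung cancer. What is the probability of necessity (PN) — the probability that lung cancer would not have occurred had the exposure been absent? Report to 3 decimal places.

PN ≈ 0.787

p₁ = P(outcome | exposed) = 601/1369 = 0.43901
p₀ = P(outcome | unexposed) = 403/4312 = 0.09346
Under exogeneity and monotonicity, PN = (p₁ − p₀) / p₁.
PN = (0.43901 − 0.09346) / 0.43901 = 0.34555 / 0.43901 ≈ 0.7871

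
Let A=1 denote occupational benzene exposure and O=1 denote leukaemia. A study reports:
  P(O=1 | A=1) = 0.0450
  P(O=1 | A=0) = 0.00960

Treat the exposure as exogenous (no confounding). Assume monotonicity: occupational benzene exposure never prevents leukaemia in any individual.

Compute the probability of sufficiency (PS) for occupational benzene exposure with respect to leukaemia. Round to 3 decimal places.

PS ≈ 0.036

Let p₁ = 0.045, p₀ = 0.0096.
Under exogeneity and monotonicity, PS = (p₁ − p₀) / (1 − p₀).
PS = (0.045 − 0.0096) / (1 − 0.0096) = 0.0354 / 0.9904 ≈ 0.0357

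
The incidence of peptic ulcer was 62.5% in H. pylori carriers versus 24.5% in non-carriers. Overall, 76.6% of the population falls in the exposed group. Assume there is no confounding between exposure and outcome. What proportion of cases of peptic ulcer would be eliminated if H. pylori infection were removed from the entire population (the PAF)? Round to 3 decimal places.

PAF ≈ 0.543

p₁ = 0.625, p₀ = 0.245.
Overall risk P(Y=1) = π·p₁ + (1−π)·p₀ = 0.766×0.625 + 0.234×0.245 = 0.53608.
Under exogeneity, PAF = [P(Y=1) − p₀] / P(Y=1).
PAF = (0.53608 − 0.245) / 0.53608 ≈ 0.5430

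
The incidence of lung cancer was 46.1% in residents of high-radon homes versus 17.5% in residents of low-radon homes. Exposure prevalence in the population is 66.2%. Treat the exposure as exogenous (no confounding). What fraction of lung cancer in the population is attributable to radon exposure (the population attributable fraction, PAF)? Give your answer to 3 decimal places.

p₁ = 0.461, p₀ = 0.175.
Overall risk P(Y=1) = π·p₁ + (1−π)·p₀ = 0.662×0.461 + 0.338×0.175 = 0.36433.
Under exogeneity, PAF = [P(Y=1) − p₀] / P(Y=1).
PAF = (0.36433 − 0.175) / 0.36433 ≈ 0.5197

PAF ≈ 0.520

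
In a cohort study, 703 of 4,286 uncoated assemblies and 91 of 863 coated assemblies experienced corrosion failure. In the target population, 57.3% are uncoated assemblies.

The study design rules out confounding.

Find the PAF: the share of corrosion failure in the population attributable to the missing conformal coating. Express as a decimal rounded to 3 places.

p₁ = P(outcome | exposed) = 703/4286 = 0.16402
p₀ = P(outcome | unexposed) = 91/863 = 0.10545
Overall risk P(Y=1) = π·p₁ + (1−π)·p₀ = 0.573×0.16402 + 0.427×0.10545 = 0.13901.
Under exogeneity, PAF = [P(Y=1) − p₀] / P(Y=1).
PAF = (0.13901 − 0.10545) / 0.13901 ≈ 0.2415

PAF ≈ 0.241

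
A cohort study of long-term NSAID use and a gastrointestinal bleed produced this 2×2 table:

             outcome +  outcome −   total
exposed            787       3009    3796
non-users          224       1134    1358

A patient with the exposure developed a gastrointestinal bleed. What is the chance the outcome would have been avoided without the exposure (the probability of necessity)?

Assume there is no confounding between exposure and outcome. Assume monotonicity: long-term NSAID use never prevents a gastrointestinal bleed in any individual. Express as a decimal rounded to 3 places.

PN ≈ 0.204

p₁ = P(outcome | exposed) = 787/3796 = 0.20732
p₀ = P(outcome | unexposed) = 224/1358 = 0.16495
Under exogeneity and monotonicity, PN = (p₁ − p₀)/p₁.
PN = (0.20732 − 0.16495) / 0.20732 ≈ 0.2044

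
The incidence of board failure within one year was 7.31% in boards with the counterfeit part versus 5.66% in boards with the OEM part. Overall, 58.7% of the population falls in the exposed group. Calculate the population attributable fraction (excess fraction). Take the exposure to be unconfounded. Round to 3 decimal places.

p₁ = 0.0731, p₀ = 0.0566.
Overall risk P(Y=1) = π·p₁ + (1−π)·p₀ = 0.587×0.0731 + 0.413×0.0566 = 0.066285.
Under exogeneity, PAF = [P(Y=1) − p₀] / P(Y=1).
PAF = (0.066285 − 0.0566) / 0.066285 ≈ 0.1461

PAF ≈ 0.146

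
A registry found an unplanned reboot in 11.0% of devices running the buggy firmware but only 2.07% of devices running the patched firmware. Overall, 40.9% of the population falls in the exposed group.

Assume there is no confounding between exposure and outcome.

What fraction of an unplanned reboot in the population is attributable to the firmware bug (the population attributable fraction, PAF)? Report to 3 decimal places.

p₁ = 0.11, p₀ = 0.0207.
Overall risk P(Y=1) = π·p₁ + (1−π)·p₀ = 0.409×0.11 + 0.591×0.0207 = 0.057224.
Under exogeneity, PAF = [P(Y=1) − p₀] / P(Y=1).
PAF = (0.057224 − 0.0207) / 0.057224 ≈ 0.6383

PAF ≈ 0.638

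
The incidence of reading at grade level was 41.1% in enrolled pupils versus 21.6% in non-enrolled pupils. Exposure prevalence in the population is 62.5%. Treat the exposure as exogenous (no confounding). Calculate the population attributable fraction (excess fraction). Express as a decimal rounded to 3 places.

p₁ = 0.411, p₀ = 0.216.
Overall risk P(Y=1) = π·p₁ + (1−π)·p₀ = 0.625×0.411 + 0.375×0.216 = 0.33788.
Under exogeneity, PAF = [P(Y=1) − p₀] / P(Y=1).
PAF = (0.33788 − 0.216) / 0.33788 ≈ 0.3607

PAF ≈ 0.361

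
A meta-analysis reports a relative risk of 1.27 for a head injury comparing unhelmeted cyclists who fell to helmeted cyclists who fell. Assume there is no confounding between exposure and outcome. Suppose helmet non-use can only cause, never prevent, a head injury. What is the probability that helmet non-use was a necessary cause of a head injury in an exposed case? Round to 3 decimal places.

PN ≈ 0.213

Under exogeneity and monotonicity, PN = (RR − 1) / RR = 1 − 1/RR.
PN = (1.27 − 1) / 1.27 = 0.27 / 1.27 ≈ 0.2126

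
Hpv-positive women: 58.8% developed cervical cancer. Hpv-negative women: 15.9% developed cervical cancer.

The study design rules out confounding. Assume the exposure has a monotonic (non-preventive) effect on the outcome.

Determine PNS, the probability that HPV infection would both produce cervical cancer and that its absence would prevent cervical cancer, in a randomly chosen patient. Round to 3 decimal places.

p₁ = 0.588, p₀ = 0.159.
Under exogeneity and monotonicity, PNS = p₁ − p₀.
PNS = 0.588 − 0.159 = 0.429

PNS ≈ 0.429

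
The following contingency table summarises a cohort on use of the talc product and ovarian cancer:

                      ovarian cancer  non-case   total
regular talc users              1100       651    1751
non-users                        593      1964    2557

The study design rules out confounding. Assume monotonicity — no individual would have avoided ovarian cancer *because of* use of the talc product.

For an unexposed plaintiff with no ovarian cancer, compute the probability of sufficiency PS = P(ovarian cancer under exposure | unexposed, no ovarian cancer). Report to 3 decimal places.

p₁ = P(outcome | exposed) = 1100/1751 = 0.62821
p₀ = P(outcome | unexposed) = 593/2557 = 0.23191
Under exogeneity and monotonicity, PS = (p₁ − p₀)/(1 − p₀).
PS = (0.62821 − 0.23191) / 0.76809 ≈ 0.5160

PS ≈ 0.516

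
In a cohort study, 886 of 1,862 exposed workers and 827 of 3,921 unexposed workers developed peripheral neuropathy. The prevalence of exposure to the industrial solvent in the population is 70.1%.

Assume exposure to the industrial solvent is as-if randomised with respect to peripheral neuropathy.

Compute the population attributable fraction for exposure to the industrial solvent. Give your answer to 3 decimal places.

p₁ = P(outcome | exposed) = 886/1862 = 0.47583
p₀ = P(outcome | unexposed) = 827/3921 = 0.21092
Overall risk P(Y=1) = π·p₁ + (1−π)·p₀ = 0.701×0.47583 + 0.299×0.21092 = 0.39662.
Under exogeneity, PAF = [P(Y=1) − p₀] / P(Y=1).
PAF = (0.39662 − 0.21092) / 0.39662 ≈ 0.4682

PAF ≈ 0.468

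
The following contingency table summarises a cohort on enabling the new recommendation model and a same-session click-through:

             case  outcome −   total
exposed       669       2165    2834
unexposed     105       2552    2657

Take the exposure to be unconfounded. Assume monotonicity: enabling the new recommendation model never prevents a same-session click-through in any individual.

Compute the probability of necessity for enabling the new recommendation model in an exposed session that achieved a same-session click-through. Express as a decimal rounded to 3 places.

p₁ = P(outcome | exposed) = 669/2834 = 0.23606
p₀ = P(outcome | unexposed) = 105/2657 = 0.039518
Under exogeneity and monotonicity, PN = (p₁ − p₀)/p₁.
PN = (0.23606 − 0.039518) / 0.23606 ≈ 0.8326

PN ≈ 0.833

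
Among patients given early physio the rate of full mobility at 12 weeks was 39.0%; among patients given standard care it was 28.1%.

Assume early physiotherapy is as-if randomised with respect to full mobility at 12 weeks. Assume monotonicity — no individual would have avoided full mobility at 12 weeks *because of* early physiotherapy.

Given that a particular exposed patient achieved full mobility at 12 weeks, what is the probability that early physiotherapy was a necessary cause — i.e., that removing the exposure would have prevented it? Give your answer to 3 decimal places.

PN ≈ 0.279

p₁ = 0.39, p₀ = 0.281.
Under exogeneity and monotonicity, PN = (p₁ − p₀) / p₁.
PN = (0.39 − 0.281) / 0.39 = 0.109 / 0.39 ≈ 0.2795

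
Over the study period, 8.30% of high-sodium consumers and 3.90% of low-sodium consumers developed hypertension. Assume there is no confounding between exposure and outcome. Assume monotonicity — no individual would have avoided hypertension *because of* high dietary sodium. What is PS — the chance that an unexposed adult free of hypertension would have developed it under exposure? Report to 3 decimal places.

p₁ = 0.083, p₀ = 0.039.
Under exogeneity and monotonicity, PS = (p₁ − p₀) / (1 − p₀).
PS = (0.083 − 0.039) / (1 − 0.039) = 0.044 / 0.961 ≈ 0.0458

PS ≈ 0.046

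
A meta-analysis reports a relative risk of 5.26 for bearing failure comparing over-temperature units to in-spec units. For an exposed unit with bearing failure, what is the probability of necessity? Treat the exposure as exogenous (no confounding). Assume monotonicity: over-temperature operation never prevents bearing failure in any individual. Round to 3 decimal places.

Under exogeneity and monotonicity, PN = (RR − 1) / RR = 1 − 1/RR.
PN = (5.26 − 1) / 5.26 = 4.26 / 5.26 ≈ 0.8099

PN ≈ 0.810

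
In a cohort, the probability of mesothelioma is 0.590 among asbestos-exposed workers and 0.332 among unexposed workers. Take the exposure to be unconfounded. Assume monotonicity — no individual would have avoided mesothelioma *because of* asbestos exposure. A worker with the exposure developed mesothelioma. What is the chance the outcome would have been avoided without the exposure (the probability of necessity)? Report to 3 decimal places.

PN ≈ 0.437

Let p₁ = 0.59, p₀ = 0.332.
Under exogeneity and monotonicity, PN = (p₁ − p₀) / p₁.
PN = (0.59 − 0.332) / 0.59 = 0.258 / 0.59 ≈ 0.4373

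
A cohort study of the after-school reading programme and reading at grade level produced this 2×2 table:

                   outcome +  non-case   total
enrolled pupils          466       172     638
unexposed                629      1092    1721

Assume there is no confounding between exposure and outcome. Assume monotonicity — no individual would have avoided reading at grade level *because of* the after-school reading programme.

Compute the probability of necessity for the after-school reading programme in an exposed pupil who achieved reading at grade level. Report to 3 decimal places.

PN ≈ 0.500

p₁ = P(outcome | exposed) = 466/638 = 0.73041
p₀ = P(outcome | unexposed) = 629/1721 = 0.36549
Under exogeneity and monotonicity, PN = (p₁ − p₀) / p₁.
PN = (0.73041 − 0.36549) / 0.73041 = 0.36492 / 0.73041 ≈ 0.4996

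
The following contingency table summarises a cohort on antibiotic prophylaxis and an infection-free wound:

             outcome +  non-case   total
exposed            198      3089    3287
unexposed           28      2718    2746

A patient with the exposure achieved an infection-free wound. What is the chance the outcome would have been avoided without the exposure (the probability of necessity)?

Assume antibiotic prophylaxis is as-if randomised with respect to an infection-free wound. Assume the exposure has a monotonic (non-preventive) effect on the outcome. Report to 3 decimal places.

p₁ = P(outcome | exposed) = 198/3287 = 0.060237
p₀ = P(outcome | unexposed) = 28/2746 = 0.010197
Under exogeneity and monotonicity, PN = (p₁ − p₀) / p₁.
PN = (0.060237 − 0.010197) / 0.060237 = 0.050041 / 0.060237 ≈ 0.8307

PN ≈ 0.831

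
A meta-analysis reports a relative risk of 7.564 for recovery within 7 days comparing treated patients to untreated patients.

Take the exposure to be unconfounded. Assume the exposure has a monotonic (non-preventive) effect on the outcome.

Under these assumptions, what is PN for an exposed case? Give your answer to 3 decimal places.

PN ≈ 0.868

Under exogeneity and monotonicity, PN = (RR − 1) / RR = 1 − 1/RR.
PN = (7.564 − 1) / 7.564 = 6.564 / 7.564 ≈ 0.8678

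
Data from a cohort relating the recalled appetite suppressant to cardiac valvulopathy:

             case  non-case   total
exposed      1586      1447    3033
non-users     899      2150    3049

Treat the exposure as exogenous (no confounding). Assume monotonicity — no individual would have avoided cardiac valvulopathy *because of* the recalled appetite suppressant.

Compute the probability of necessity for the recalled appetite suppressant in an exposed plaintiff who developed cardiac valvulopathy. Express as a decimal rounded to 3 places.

PN ≈ 0.436

p₁ = P(outcome | exposed) = 1586/3033 = 0.52291
p₀ = P(outcome | unexposed) = 899/3049 = 0.29485
Under exogeneity and monotonicity, PN = (p₁ − p₀) / p₁.
PN = (0.52291 − 0.29485) / 0.52291 = 0.22806 / 0.52291 ≈ 0.4361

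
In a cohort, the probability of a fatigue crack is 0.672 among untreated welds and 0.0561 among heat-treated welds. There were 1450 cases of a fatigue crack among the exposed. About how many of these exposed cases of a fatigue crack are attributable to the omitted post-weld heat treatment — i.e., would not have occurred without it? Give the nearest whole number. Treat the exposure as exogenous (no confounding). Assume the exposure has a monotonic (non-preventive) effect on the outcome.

about 1329 cases

Let p₁ = 0.672, p₀ = 0.0561.
PN = (p₁ − p₀)/p₁ = (0.672 − 0.0561) / 0.672 ≈ 0.91652.
Attributable cases ≈ PN × (exposed cases) = 0.91652 × 1450 ≈ 1328.95.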